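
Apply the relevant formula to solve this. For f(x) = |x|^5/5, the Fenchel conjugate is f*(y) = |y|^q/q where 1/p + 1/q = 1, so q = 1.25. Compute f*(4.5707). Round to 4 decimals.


The conjugate exponent q satisfies 1/p + 1/q = 1.
p = 5, so q = 5/(5 - 1) = 1.25
|y|^q = 4.5707^1.25 = 6.6831
f*(4.5707) = 6.6831 / 1.25 = 5.3465


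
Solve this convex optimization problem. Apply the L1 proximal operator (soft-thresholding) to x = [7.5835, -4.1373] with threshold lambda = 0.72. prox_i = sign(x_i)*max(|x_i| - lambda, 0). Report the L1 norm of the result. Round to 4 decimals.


Soft-thresholding with lambda = 0.72:
prox(7.5835) = sign(7.5835)*max(|7.5835| - 0.72, 0) = 6.8635
prox(-4.1373) = sign(-4.1373)*max(|-4.1373| - 0.72, 0) = -3.4173
prox(x) = [6.8635, -3.4173]
||prox(x)||_1 = 6.8635 + 3.4173 = 10.2808


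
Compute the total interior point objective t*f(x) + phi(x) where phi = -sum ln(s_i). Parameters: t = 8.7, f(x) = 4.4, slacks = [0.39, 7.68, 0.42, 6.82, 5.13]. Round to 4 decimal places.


Step 1: Compute log-barrier.
ln values: [-0.9416, 2.0386, -0.8675, 1.9199, 1.6351]
phi = -(-0.9416 + 2.0386 - 0.8675 + 1.9199 + 1.6351) = -3.7845
Step 2: Compute augmented objective.
t*f(x) = 8.7*4.4 = 38.28
Total = 38.28 - 3.7845 = 34.4955


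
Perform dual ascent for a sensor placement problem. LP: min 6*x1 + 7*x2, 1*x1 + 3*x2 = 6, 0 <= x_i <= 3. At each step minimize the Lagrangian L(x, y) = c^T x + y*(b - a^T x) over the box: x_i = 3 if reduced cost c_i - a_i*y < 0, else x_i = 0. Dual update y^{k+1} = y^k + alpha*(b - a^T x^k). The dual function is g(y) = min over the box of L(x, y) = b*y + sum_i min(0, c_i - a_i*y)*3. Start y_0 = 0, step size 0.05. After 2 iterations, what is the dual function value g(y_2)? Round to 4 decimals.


Dual ascent for LP: min 6*x1 + 7*x2, 1*x1 + 3*x2 = 6, 0 <= x_i <= 3
Step 1: y^k = 0.0, reduced costs: (6.0, 7.0)
  x^k = (0.0, 0.0), subgradient = b - a^T x = 6.0
  y^{k+1} = 0.0 + 0.05*6.0 = 0.3
Step 2: y^k = 0.3, reduced costs: (5.7, 6.1)
  x^k = (0.0, 0.0), subgradient = b - a^T x = 6.0
  y^{k+1} = 0.3 + 0.05*6.0 = 0.6
Dual objective at y_2 = 0.6: reduced costs (5.4, 5.2), box minimizer x = (0.0, 0.0)
g(y_2) = b*y + (c1 - a1*y)*x1 + (c2 - a2*y)*x2 = 6*0.6 + 5.4*0.0 + 5.2*0.0 = 3.6 + 0.0 + 0.0 = 3.6


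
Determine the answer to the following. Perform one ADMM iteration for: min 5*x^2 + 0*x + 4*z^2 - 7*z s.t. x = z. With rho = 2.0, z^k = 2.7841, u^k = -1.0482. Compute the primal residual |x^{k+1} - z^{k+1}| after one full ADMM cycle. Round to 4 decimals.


ADMM iteration with rho = 2.0, z^k = 2.7841, u^k = -1.0482
Step 1: x-update.
Minimize 5*x^2 + 0*x + (2.0/2)*(x - 2.7841 - 1.0482)^2
FOC: (2*5 + 2.0)*x = 0 + 2.0*(2.7841 + 1.0482)
x^{k+1} = 0.6387
Step 2: z-update.
Minimize 4*z^2 - 7*z + (2.0/2)*(0.6387 - z - 1.0482)^2
FOC: (2*4 + 2.0)*z = 7 + 2.0*(0.6387 - 1.0482)
z^{k+1} = 0.6181
Step 3: u-update.
u^{k+1} = -1.0482 + 0.6387 - 0.6181 = -1.0276
Step 4: Primal residual = |0.6387 - 0.6181| = 0.0206


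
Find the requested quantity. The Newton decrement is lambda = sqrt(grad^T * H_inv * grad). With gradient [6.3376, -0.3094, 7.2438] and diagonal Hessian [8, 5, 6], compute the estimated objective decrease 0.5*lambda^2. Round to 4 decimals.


Step 1: H is diagonal, so H^(-1) * g = [0.7922, -0.0619, 1.2073].
Step 2: g^T H^(-1) g = sum_i g_i^2 / H_ii
  = (6.3376)^2/8 + (-0.3094)^2/5 + (7.2438)^2/6
  = 5.0206 + 0.0191 + 8.7454 = 13.7852
Step 3: Objective decrease = 0.5 * g^T H^(-1) g = 6.8926


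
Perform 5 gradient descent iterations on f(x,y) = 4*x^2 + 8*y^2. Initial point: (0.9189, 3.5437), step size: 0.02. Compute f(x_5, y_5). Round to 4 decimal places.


Gradient descent on f(x,y) = 4*x^2 + 8*y^2.
Starting point: (0.9189, 3.5437), alpha = 0.02
Step 1: grad_x = 2*4*0.9189 = 7.3512, grad_y = 2*8*3.5437 = 56.6992
  x_1 = 0.9189 - 0.02*7.3512 = 0.7719
  y_1 = 3.5437 - 0.02*56.6992 = 2.4097
Step 2: grad_x = 2*4*0.7719 = 6.175, grad_y = 2*8*2.4097 = 38.5555
  x_2 = 0.7719 - 0.02*6.175 = 0.6484
  y_2 = 2.4097 - 0.02*38.5555 = 1.6386
Step 3: grad_x = 2*4*0.6484 = 5.187, grad_y = 2*8*1.6386 = 26.2177
  x_3 = 0.6484 - 0.02*5.187 = 0.5446
  y_3 = 1.6386 - 0.02*26.2177 = 1.1143
Step 4: grad_x = 2*4*0.5446 = 4.3571, grad_y = 2*8*1.1143 = 17.828
  x_4 = 0.5446 - 0.02*4.3571 = 0.4575
  y_4 = 1.1143 - 0.02*17.828 = 0.7577
Step 5: grad_x = 2*4*0.4575 = 3.66, grad_y = 2*8*0.7577 = 12.1231
  x_5 = 0.4575 - 0.02*3.66 = 0.3843
  y_5 = 0.7577 - 0.02*12.1231 = 0.5152
f(0.3843, 0.5152) = 4*0.3843^2 + 8*0.5152^2 = 2.7144


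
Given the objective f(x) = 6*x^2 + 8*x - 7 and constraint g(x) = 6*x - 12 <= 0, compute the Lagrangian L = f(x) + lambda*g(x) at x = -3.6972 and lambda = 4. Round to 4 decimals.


Step 1: Evaluate f(x).
f(-3.6972) = 6*(-3.6972)^2 + 8*(-3.6972) - 7 = 45.4381
Step 2: Evaluate g(x).
g(-3.6972) = 6*-3.6972 - 12 = -34.1832
Step 3: Compute Lagrangian.
L = 45.4381 + 4*-34.1832 = -91.2947


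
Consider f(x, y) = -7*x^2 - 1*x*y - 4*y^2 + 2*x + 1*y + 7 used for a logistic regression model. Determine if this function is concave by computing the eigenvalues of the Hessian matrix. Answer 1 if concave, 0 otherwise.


The Hessian of f(x,y) = -7*x^2 - 1*x*y - 4*y^2 + 2*x + 1*y + 7 is:
H = [[-14, -1], [-1, -8]]
Trace = -14 - 8 = -22
Determinant = -14*-8 - (-1)^2 = 111
Discriminant = (-22)^2 - 4*111 = 40.0
Eigenvalues: lambda_1 = -14.1623, lambda_2 = -7.8377
The function is concave.

1


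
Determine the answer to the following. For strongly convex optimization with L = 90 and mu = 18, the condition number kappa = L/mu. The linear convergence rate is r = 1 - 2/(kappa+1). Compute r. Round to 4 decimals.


Step 1: Compute the condition number.
kappa = L/mu = 90/18 = 5.0
Step 2: Compute the convergence rate.
r = 1 - 2/(kappa + 1) = 1 - 2*mu/(L + mu) = (L - mu)/(L + mu) = 72/108 = 0.6667


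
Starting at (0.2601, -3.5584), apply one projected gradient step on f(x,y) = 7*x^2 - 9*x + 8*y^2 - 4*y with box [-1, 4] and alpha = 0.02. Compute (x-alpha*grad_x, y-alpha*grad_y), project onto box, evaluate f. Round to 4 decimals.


Step 1: Compute gradient at (0.2601, -3.5584).
grad_x = 2*7*0.2601 - 9 = -5.3586
grad_y = 2*8*-3.5584 - 4 = -60.9344
Step 2: Gradient step.
x_raw = 0.2601 - 0.02*-5.3586 = 0.3673
y_raw = -3.5584 - 0.02*-60.9344 = -2.3397
Step 3: Project onto [-1, 4].
x_proj = clip(0.3673) = 0.3673
y_proj = clip(-2.3397) = -1.0
Step 4: Evaluate f.
f(0.3673, -1.0) = 9.6388


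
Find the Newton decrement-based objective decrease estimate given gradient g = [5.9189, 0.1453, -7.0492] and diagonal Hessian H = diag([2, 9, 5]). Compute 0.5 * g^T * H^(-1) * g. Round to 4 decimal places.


Step 1: H is diagonal, so H^(-1) * g = [2.9595, 0.0161, -1.4098].
Step 2: g^T H^(-1) g = sum_i g_i^2 / H_ii
  = (5.9189)^2/2 + (0.1453)^2/9 + (-7.0492)^2/5
  = 17.5167 + 0.0023 + 9.9382 = 27.4573
Step 3: Objective decrease = 0.5 * g^T H^(-1) g = 13.7286


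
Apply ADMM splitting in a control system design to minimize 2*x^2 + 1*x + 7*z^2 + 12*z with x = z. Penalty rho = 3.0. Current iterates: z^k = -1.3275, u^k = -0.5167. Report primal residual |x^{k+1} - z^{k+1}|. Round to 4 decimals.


ADMM iteration with rho = 3.0, z^k = -1.3275, u^k = -0.5167
Step 1: x-update.
Minimize 2*x^2 + 1*x + (3.0/2)*(x + 1.3275 - 0.5167)^2
FOC: (2*2 + 3.0)*x = -1 + 3.0*(-1.3275 + 0.5167)
x^{k+1} = -0.4903
Step 2: z-update.
Minimize 7*z^2 + 12*z + (3.0/2)*(-0.4903 - z - 0.5167)^2
FOC: (2*7 + 3.0)*z = -12 + 3.0*(-0.4903 - 0.5167)
z^{k+1} = -0.8836
Step 3: u-update.
u^{k+1} = -0.5167 - 0.4903 + 0.8836 = -0.1234
Step 4: Primal residual = |-0.4903 + 0.8836| = 0.3933


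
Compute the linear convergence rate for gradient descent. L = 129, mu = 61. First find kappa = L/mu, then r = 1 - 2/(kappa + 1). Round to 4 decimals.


Step 1: Compute the condition number.
kappa = L/mu = 129/61 = 2.1148
Step 2: Compute the convergence rate.
r = 1 - 2/(kappa + 1) = 1 - 2*mu/(L + mu) = (L - mu)/(L + mu) = 68/190 = 0.3579


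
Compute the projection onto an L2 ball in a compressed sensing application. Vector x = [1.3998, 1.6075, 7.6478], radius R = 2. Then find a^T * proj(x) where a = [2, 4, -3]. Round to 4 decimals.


Step 1: Compute ||x|| (intermediates to 6 decimals).
||x|| = sqrt(1.3998^2 + 1.6075^2 + 7.6478^2) = 7.939291
Step 2: Project.
Since ||x|| > R, scale = R/||x|| = 2/7.939291 = 0.251912, proj(x) = scale * x
proj(x) = [0.352626, 0.404949, 1.926573]
Step 3: Dot product.
a^T * proj(x) = 2*0.352626 + 4*0.404949 - 3*1.926573 = -3.4547


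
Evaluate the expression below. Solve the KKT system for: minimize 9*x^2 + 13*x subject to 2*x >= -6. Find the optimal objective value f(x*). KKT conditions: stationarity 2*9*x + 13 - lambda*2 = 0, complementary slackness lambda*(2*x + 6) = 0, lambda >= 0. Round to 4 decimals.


Step 1: Try lambda = 0 (constraint inactive).
Stationarity: 2*9*x + 13 = 0
x* = -13/(2*9) = -13/18 = -0.7222 (rounded; the exact value -13/18 is used below)
Check constraint: 2*-0.7222 = -1.4444 >= -6 -- satisfied.
Step 2: Compute optimal value.
f(x*) = 9*(-13/18)^2 + 13*(-13/18) = -4.6944


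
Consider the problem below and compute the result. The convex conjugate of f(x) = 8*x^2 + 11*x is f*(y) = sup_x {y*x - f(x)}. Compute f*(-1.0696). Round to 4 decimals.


f*(y) = sup_x {y*x - a*x^2 - b*x} = sup_x {(y-b)*x - a*x^2}
FOC: (y - b) - 2a*x = 0 => x* = (y - b)/(2a)
x* = (-1.0696 - 11)/(2*8) = -0.7544
f*(-1.0696) = (y-b)^2/(4a) = (-1.0696 - 11)^2/(4*8)
= 145.6752/32 = 4.5524


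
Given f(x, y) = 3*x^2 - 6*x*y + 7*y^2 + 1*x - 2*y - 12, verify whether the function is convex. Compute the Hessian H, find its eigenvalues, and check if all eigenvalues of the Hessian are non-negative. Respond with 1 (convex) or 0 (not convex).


The Hessian of f(x,y) = 3*x^2 - 6*x*y + 7*y^2 + 1*x - 2*y - 12 is:
H = [[6, -6], [-6, 14]]
Trace = 6 + 14 = 20
Determinant = 6*14 - (-6)^2 = 48
Discriminant = (20)^2 - 4*48 = 208.0
Eigenvalues: lambda_1 = 2.7889, lambda_2 = 17.2111
The function is convex.

1


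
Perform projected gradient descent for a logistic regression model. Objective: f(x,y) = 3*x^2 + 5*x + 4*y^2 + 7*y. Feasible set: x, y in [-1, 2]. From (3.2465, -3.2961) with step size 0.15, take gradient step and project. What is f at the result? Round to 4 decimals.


Step 1: Compute gradient at (3.2465, -3.2961).
grad_x = 2*3*3.2465 + 5 = 24.479
grad_y = 2*4*-3.2961 + 7 = -19.3688
Step 2: Gradient step.
x_raw = 3.2465 - 0.15*24.479 = -0.4254
y_raw = -3.2961 - 0.15*-19.3688 = -0.3908
Step 3: Project onto [-1, 2].
x_proj = clip(-0.4254) = -0.4254
y_proj = clip(-0.3908) = -0.3908
Step 4: Evaluate f.
f(-0.4254, -0.3908) = -3.7086


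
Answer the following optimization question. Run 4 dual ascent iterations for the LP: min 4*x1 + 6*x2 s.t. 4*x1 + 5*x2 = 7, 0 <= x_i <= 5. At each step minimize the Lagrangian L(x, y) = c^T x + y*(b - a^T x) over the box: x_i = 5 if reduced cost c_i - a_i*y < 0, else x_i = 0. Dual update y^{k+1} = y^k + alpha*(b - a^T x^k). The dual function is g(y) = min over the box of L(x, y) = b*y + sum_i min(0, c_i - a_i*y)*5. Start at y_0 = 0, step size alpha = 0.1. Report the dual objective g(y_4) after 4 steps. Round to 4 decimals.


Dual ascent for LP: min 4*x1 + 6*x2, 4*x1 + 5*x2 = 7, 0 <= x_i <= 5
Step 1: y^k = 0.0, reduced costs: (4.0, 6.0)
  x^k = (0.0, 0.0), subgradient = b - a^T x = 7.0
  y^{k+1} = 0.0 + 0.1*7.0 = 0.7
Step 2: y^k = 0.7, reduced costs: (1.2, 2.5)
  x^k = (0.0, 0.0), subgradient = b - a^T x = 7.0
  y^{k+1} = 0.7 + 0.1*7.0 = 1.4
Step 3: y^k = 1.4, reduced costs: (-1.6, -1.0)
  x^k = (5.0, 5.0), subgradient = b - a^T x = -38.0
  y^{k+1} = 1.4 + 0.1*-38.0 = -2.4
Step 4: y^k = -2.4, reduced costs: (13.6, 18.0)
  x^k = (0.0, 0.0), subgradient = b - a^T x = 7.0
  y^{k+1} = -2.4 + 0.1*7.0 = -1.7
Dual objective at y_4 = -1.7: reduced costs (10.8, 14.5), box minimizer x = (0.0, 0.0)
g(y_4) = b*y + (c1 - a1*y)*x1 + (c2 - a2*y)*x2 = 7*(-1.7) + 10.8*0.0 + 14.5*0.0 = -11.9 + 0.0 + 0.0 = -11.9


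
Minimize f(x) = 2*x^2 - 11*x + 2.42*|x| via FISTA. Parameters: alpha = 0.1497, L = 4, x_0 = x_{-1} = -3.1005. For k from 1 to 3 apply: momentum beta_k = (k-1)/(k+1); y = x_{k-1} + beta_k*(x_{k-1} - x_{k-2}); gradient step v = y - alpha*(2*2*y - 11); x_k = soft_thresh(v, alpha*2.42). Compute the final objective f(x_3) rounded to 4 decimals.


FISTA on f(x) = 2*x^2 - 11*x + 2.42*|x|
L = 4, alpha = 0.1497
Iteration 1: beta = 0.0, y = -3.1005 + 0.0*(-3.1005 + 3.1005) = -3.1005
  grad(y) = -23.402, v = y - alpha*grad = 0.4028
  prox(v) = soft_thresh(0.4028, 0.3623) = 0.0405
Iteration 2: beta = 0.3333, y = 0.0405 + 0.3333*(0.0405 + 3.1005) = 1.0875
  grad(y) = -6.65, v = y - alpha*grad = 2.083
  prox(v) = soft_thresh(2.083, 0.3623) = 1.7207
Iteration 3: beta = 0.5, y = 1.7207 + 0.5*(1.7207 - 0.0405) = 2.5608
  grad(y) = -0.7566, v = y - alpha*grad = 2.6741
  prox(v) = soft_thresh(2.6741, 0.3623) = 2.3118
f(x_3) = 2*2.3118^2 - 11*2.3118 + 2.42*|2.3118| = -9.1464


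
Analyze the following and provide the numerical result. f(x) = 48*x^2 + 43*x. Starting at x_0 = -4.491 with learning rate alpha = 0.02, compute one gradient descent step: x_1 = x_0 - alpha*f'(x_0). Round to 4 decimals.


We compute the gradient at x_0 and apply the update.
f'(x) = 96*x + 43
f'(-4.491) = 96*-4.491 + 43 = -388.136
x_1 = -4.491 - 0.02*-388.136 = 3.2717


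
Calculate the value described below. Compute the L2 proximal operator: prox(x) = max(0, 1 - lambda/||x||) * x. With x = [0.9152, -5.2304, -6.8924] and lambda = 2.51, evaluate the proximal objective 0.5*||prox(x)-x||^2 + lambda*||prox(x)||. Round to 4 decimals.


Step 1: Compute ||x||.
||x|| = 8.7006
Step 2: Compute scaling factor.
scale = max(0, 1 - 2.51/8.7006) = 0.7115
Step 3: prox(x) = [0.6512, -3.7215, -4.904]
||prox(x)|| = 6.1906
Step 4: Proximal objective.
0.5*||prox-x||^2 = 3.1501
lambda*||prox|| = 15.5384
Total = 18.6884


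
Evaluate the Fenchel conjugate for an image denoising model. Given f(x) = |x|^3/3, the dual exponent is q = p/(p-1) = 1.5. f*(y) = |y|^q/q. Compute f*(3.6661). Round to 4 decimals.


The conjugate exponent q satisfies 1/p + 1/q = 1.
p = 3, so q = 3/(3 - 1) = 1.5
|y|^q = 3.6661^1.5 = 7.0195
f*(3.6661) = 7.0195 / 1.5 = 4.6797


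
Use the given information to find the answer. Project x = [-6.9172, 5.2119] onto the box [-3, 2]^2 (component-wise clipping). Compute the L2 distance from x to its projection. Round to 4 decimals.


Project each component onto [-3, 2].
clip(-6.9172) = -3.0, clip(5.2119) = 2.0
Projection = [-3.0, 2.0]
Squared diffs: [15.3445, 10.3163]
Distance = sqrt(25.6608) = 5.0656


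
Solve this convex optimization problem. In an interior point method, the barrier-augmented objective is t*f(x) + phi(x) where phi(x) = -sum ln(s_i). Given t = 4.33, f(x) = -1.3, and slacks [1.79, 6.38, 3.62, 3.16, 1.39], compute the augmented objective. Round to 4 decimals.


Step 1: Compute log-barrier.
ln values: [0.5822, 1.8532, 1.2865, 1.1506, 0.3293]
phi = -(0.5822 + 1.8532 + 1.2865 + 1.1506 + 0.3293) = -5.2017
Step 2: Compute augmented objective.
t*f(x) = 4.33*-1.3 = -5.629
Total = -5.629 - 5.2017 = -10.8307


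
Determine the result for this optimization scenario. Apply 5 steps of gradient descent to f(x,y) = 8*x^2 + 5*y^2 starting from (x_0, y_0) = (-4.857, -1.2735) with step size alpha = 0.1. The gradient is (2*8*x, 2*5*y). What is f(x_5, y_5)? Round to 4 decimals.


Gradient descent on f(x,y) = 8*x^2 + 5*y^2.
Starting point: (-4.857, -1.2735), alpha = 0.1
Step 1: grad_x = 2*8*-4.857 = -77.712, grad_y = 2*5*-1.2735 = -12.735
  x_1 = -4.857 - 0.1*-77.712 = 2.9142
  y_1 = -1.2735 - 0.1*-12.735 = 0.0
Step 2: grad_x = 2*8*2.9142 = 46.6272, grad_y = 2*5*0.0 = 0.0
  x_2 = 2.9142 - 0.1*46.6272 = -1.7485
  y_2 = 0.0 - 0.1*0.0 = 0.0
Step 3: grad_x = 2*8*-1.7485 = -27.9763, grad_y = 2*5*0.0 = 0.0
  x_3 = -1.7485 - 0.1*-27.9763 = 1.0491
  y_3 = 0.0 - 0.1*0.0 = 0.0
Step 4: grad_x = 2*8*1.0491 = 16.7858, grad_y = 2*5*0.0 = 0.0
  x_4 = 1.0491 - 0.1*16.7858 = -0.6295
  y_4 = 0.0 - 0.1*0.0 = 0.0
Step 5: grad_x = 2*8*-0.6295 = -10.0715, grad_y = 2*5*0.0 = 0.0
  x_5 = -0.6295 - 0.1*-10.0715 = 0.3777
  y_5 = 0.0 - 0.1*0.0 = 0.0
f(0.3777, 0.0) = 8*0.3777^2 + 5*0.0^2 = 1.1411


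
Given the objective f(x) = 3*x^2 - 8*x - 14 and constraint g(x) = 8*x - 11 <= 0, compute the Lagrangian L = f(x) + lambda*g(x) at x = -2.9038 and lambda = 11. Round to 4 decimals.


Step 1: Evaluate f(x).
f(-2.9038) = 3*(-2.9038)^2 - 8*(-2.9038) - 14 = 34.5266
Step 2: Evaluate g(x).
g(-2.9038) = 8*-2.9038 - 11 = -34.2304
Step 3: Compute Lagrangian.
L = 34.5266 + 11*-34.2304 = -342.0078


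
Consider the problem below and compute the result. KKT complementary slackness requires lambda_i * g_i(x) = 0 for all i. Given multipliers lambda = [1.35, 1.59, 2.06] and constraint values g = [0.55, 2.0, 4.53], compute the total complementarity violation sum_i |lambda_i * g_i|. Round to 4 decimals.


KKT complementary slackness check:
lambda_1 * g_1 = 1.35 * 0.55 = 0.7425
lambda_2 * g_2 = 1.59 * 2.0 = 3.18
lambda_3 * g_3 = 2.06 * 4.53 = 9.3318
Total violation = 0.7425 + 3.18 + 9.3318 = 13.2543


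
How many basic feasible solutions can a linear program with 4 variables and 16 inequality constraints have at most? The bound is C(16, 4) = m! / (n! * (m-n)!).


Each vertex corresponds to some choice of n active constraints out of m, so the number of vertices is at most C(m, n) = m! / (n!(m-n)!).
m = 16, n = 4
Numerator: 16 * 15 * 14 * 13
Denominator: 4! = 24
C(16, 4) = 1820


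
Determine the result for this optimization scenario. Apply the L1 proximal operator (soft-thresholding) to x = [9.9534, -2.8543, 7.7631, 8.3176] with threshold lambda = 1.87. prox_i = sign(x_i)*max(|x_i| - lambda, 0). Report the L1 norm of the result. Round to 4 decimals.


Soft-thresholding with lambda = 1.87:
prox(9.9534) = sign(9.9534)*max(|9.9534| - 1.87, 0) = 8.0834
prox(-2.8543) = sign(-2.8543)*max(|-2.8543| - 1.87, 0) = -0.9843
prox(7.7631) = sign(7.7631)*max(|7.7631| - 1.87, 0) = 5.8931
prox(8.3176) = sign(8.3176)*max(|8.3176| - 1.87, 0) = 6.4476
prox(x) = [8.0834, -0.9843, 5.8931, 6.4476]
||prox(x)||_1 = 8.0834 + 0.9843 + 5.8931 + 6.4476 = 21.4084


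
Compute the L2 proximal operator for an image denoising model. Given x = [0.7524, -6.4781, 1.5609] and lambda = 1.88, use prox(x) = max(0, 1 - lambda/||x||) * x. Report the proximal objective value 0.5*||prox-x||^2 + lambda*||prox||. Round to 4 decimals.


Step 1: Compute ||x||.
||x|| = 6.7058
Step 2: Compute scaling factor.
scale = max(0, 1 - 1.88/6.7058) = 0.7196
Step 3: prox(x) = [0.5415, -4.6619, 1.1233]
||prox(x)|| = 4.8258
Step 4: Proximal objective.
0.5*||prox-x||^2 = 1.7672
lambda*||prox|| = 9.0725
Total = 10.8398


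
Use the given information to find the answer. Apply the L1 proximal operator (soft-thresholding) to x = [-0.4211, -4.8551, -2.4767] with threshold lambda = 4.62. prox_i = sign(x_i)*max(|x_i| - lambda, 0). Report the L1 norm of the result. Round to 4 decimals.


Soft-thresholding with lambda = 4.62:
prox(-0.4211) = sign(-0.4211)*max(|-0.4211| - 4.62, 0) = 0.0
prox(-4.8551) = sign(-4.8551)*max(|-4.8551| - 4.62, 0) = -0.2351
prox(-2.4767) = sign(-2.4767)*max(|-2.4767| - 4.62, 0) = 0.0
prox(x) = [0.0, -0.2351, 0.0]
||prox(x)||_1 = 0.0 + 0.2351 + 0.0 = 0.2351


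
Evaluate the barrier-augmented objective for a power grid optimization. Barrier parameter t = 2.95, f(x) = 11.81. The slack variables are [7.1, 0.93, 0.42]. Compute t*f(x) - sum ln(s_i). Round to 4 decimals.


Step 1: Compute log-barrier.
ln values: [1.9601, -0.0726, -0.8675]
phi = -(1.9601 - 0.0726 - 0.8675) = -1.02
Step 2: Compute augmented objective.
t*f(x) = 2.95*11.81 = 34.8395
Total = 34.8395 - 1.02 = 33.8195


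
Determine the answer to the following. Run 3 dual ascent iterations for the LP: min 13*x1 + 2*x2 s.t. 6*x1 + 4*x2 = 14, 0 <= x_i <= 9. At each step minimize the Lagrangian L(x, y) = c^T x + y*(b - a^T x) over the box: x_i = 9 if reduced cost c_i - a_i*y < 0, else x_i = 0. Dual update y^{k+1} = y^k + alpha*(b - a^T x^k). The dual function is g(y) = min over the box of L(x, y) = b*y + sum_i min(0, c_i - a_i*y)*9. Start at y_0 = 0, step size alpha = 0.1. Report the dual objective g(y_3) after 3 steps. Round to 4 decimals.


Dual ascent for LP: min 13*x1 + 2*x2, 6*x1 + 4*x2 = 14, 0 <= x_i <= 9
Step 1: y^k = 0.0, reduced costs: (13.0, 2.0)
  x^k = (0.0, 0.0), subgradient = b - a^T x = 14.0
  y^{k+1} = 0.0 + 0.1*14.0 = 1.4
Step 2: y^k = 1.4, reduced costs: (4.6, -3.6)
  x^k = (0.0, 9.0), subgradient = b - a^T x = -22.0
  y^{k+1} = 1.4 + 0.1*-22.0 = -0.8
Step 3: y^k = -0.8, reduced costs: (17.8, 5.2)
  x^k = (0.0, 0.0), subgradient = b - a^T x = 14.0
  y^{k+1} = -0.8 + 0.1*14.0 = 0.6
Dual objective at y_3 = 0.6: reduced costs (9.4, -0.4), box minimizer x = (0.0, 9.0)
g(y_3) = b*y + (c1 - a1*y)*x1 + (c2 - a2*y)*x2 = 14*0.6 + 9.4*0.0 + (-0.4)*9.0 = 8.4 + 0.0 - 3.6 = 4.8


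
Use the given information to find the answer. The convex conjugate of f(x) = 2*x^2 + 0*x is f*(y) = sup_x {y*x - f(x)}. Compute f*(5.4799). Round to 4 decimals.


f*(y) = sup_x {y*x - a*x^2 - b*x} = sup_x {(y-b)*x - a*x^2}
FOC: (y - b) - 2a*x = 0 => x* = (y - b)/(2a)
x* = (5.4799 - 0)/(2*2) = 1.37
f*(5.4799) = (y-b)^2/(4a) = (5.4799 - 0)^2/(4*2)
= 30.0293/8 = 3.7537


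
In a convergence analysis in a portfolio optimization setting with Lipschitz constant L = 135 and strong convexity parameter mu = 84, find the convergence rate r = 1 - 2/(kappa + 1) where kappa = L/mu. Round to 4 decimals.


Step 1: Compute the condition number.
kappa = L/mu = 135/84 = 1.6071
Step 2: Compute the convergence rate.
r = 1 - 2/(kappa + 1) = 1 - 2*mu/(L + mu) = (L - mu)/(L + mu) = 51/219 = 0.2329


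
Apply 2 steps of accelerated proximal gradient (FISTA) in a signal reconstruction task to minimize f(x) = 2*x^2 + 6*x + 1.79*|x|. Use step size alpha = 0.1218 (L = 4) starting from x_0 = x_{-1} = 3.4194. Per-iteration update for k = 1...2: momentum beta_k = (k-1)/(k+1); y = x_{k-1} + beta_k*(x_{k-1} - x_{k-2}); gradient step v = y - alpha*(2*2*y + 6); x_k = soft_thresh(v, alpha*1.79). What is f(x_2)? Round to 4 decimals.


FISTA on f(x) = 2*x^2 + 6*x + 1.79*|x|
L = 4, alpha = 0.1218
Iteration 1: beta = 0.0, y = 3.4194 + 0.0*(3.4194 - 3.4194) = 3.4194
  grad(y) = 19.6776, v = y - alpha*grad = 1.0227
  prox(v) = soft_thresh(1.0227, 0.218) = 0.8046
Iteration 2: beta = 0.3333, y = 0.8046 + 0.3333*(0.8046 - 3.4194) = -0.0669
  grad(y) = 5.7322, v = y - alpha*grad = -0.7651
  prox(v) = soft_thresh(-0.7651, 0.218) = -0.5471
f(x_2) = 2*(-0.5471)^2 + 6*(-0.5471) + 1.79*|-0.5471| = -1.7047


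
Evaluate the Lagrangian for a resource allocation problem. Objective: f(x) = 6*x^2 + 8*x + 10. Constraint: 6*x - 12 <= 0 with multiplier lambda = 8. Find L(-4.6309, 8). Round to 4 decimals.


Step 1: Evaluate f(x).
f(-4.6309) = 6*(-4.6309)^2 + 8*(-4.6309) + 10 = 101.6242
Step 2: Evaluate g(x).
g(-4.6309) = 6*-4.6309 - 12 = -39.7854
Step 3: Compute Lagrangian.
L = 101.6242 + 8*-39.7854 = -216.659


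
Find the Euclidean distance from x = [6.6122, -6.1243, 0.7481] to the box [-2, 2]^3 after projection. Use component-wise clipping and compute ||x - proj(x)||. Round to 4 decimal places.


Project each component onto [-2, 2].
clip(6.6122) = 2.0, clip(-6.1243) = -2.0, clip(0.7481) = 0.7481
Projection = [2.0, -2.0, 0.7481]
Squared diffs: [21.2724, 17.0099, 0.0]
Distance = sqrt(38.2823) = 6.1873


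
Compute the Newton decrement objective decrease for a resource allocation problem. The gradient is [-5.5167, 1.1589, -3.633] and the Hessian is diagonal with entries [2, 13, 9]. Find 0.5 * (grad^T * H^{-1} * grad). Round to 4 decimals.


Step 1: H is diagonal, so H^(-1) * g = [-2.7584, 0.0891, -0.4037].
Step 2: g^T H^(-1) g = sum_i g_i^2 / H_ii
  = (-5.5167)^2/2 + (1.1589)^2/13 + (-3.633)^2/9
  = 15.217 + 0.1033 + 1.4665 = 16.7868
Step 3: Objective decrease = 0.5 * g^T H^(-1) g = 8.3934


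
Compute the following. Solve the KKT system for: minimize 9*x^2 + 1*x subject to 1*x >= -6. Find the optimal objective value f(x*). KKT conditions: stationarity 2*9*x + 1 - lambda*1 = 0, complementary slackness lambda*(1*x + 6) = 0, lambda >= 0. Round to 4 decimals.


Step 1: Try lambda = 0 (constraint inactive).
Stationarity: 2*9*x + 1 = 0
x* = -1/(2*9) = -1/18 = -0.0556 (rounded; the exact value -1/18 is used below)
Check constraint: 1*-0.0556 = -0.0556 >= -6 -- satisfied.
Step 2: Compute optimal value.
f(x*) = 9*(-1/18)^2 + 1*(-1/18) = -0.0278


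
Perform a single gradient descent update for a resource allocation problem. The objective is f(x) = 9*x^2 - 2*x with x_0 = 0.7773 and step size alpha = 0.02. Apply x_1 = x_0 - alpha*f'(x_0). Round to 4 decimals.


We compute the gradient at x_0 and apply the update.
f'(x) = 18*x - 2
f'(0.7773) = 18*0.7773 - 2 = 11.9914
x_1 = 0.7773 - 0.02*11.9914 = 0.5375


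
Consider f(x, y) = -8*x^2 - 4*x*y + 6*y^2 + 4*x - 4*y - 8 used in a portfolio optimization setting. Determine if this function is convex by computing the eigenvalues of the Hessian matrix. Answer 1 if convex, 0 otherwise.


The Hessian of f(x,y) = -8*x^2 - 4*x*y + 6*y^2 + 4*x - 4*y - 8 is:
H = [[-16, -4], [-4, 12]]
Trace = -16 + 12 = -4
Determinant = -16*12 - (-4)^2 = -208
Discriminant = (-4)^2 - 4*-208 = 848.0
Eigenvalues: lambda_1 = -16.5602, lambda_2 = 12.5602
The function is not convex.

0


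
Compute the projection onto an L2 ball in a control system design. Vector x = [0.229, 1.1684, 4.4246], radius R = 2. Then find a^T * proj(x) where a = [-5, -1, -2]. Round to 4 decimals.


Step 1: Compute ||x|| (intermediates to 6 decimals).
||x|| = sqrt(0.229^2 + 1.1684^2 + 4.4246^2) = 4.581996
Step 2: Project.
Since ||x|| > R, scale = R/||x|| = 2/4.581996 = 0.436491, proj(x) = scale * x
proj(x) = [0.099956, 0.509996, 1.931298]
Step 3: Dot product.
a^T * proj(x) = -5*0.099956 - 1*0.509996 - 2*1.931298 = -4.8724


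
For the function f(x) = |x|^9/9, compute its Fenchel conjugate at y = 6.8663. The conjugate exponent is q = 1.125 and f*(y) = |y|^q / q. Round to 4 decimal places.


The conjugate exponent q satisfies 1/p + 1/q = 1.
p = 9, so q = 9/(9 - 1) = 1.125
|y|^q = 6.8663^1.125 = 8.736
f*(6.8663) = 8.736 / 1.125 = 7.7653


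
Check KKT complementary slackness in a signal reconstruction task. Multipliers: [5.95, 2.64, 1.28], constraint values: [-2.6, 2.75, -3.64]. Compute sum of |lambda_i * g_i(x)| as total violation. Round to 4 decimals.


KKT complementary slackness check:
lambda_1 * g_1 = 5.95 * -2.6 = -15.47
lambda_2 * g_2 = 2.64 * 2.75 = 7.26
lambda_3 * g_3 = 1.28 * -3.64 = -4.6592
Total violation = 15.47 + 7.26 + 4.6592 = 27.3892


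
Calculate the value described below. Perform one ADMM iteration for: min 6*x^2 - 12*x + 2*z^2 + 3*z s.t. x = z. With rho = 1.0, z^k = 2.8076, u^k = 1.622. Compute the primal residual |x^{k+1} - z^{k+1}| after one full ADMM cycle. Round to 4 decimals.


ADMM iteration with rho = 1.0, z^k = 2.8076, u^k = 1.622
Step 1: x-update.
Minimize 6*x^2 - 12*x + (1.0/2)*(x - 2.8076 + 1.622)^2
FOC: (2*6 + 1.0)*x = 12 + 1.0*(2.8076 - 1.622)
x^{k+1} = 1.0143
Step 2: z-update.
Minimize 2*z^2 + 3*z + (1.0/2)*(1.0143 - z + 1.622)^2
FOC: (2*2 + 1.0)*z = -3 + 1.0*(1.0143 + 1.622)
z^{k+1} = -0.0727
Step 3: u-update.
u^{k+1} = 1.622 + 1.0143 + 0.0727 = 2.709
Step 4: Primal residual = |1.0143 + 0.0727| = 1.087


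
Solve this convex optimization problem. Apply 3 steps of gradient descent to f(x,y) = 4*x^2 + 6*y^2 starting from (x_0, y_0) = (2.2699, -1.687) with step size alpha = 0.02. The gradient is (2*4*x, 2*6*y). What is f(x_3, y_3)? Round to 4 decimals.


Gradient descent on f(x,y) = 4*x^2 + 6*y^2.
Starting point: (2.2699, -1.687), alpha = 0.02
Step 1: grad_x = 2*4*2.2699 = 18.1592, grad_y = 2*6*-1.687 = -20.244
  x_1 = 2.2699 - 0.02*18.1592 = 1.9067
  y_1 = -1.687 - 0.02*-20.244 = -1.2821
Step 2: grad_x = 2*4*1.9067 = 15.2537, grad_y = 2*6*-1.2821 = -15.3854
  x_2 = 1.9067 - 0.02*15.2537 = 1.6016
  y_2 = -1.2821 - 0.02*-15.3854 = -0.9744
Step 3: grad_x = 2*4*1.6016 = 12.8131, grad_y = 2*6*-0.9744 = -11.6929
  x_3 = 1.6016 - 0.02*12.8131 = 1.3454
  y_3 = -0.9744 - 0.02*-11.6929 = -0.7406
f(1.3454, -0.7406) = 4*1.3454^2 + 6*(-0.7406)^2 = 10.5307


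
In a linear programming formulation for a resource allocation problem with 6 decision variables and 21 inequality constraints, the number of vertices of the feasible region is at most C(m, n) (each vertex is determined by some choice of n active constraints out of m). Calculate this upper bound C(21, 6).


Each vertex corresponds to some choice of n active constraints out of m, so the number of vertices is at most C(m, n) = m! / (n!(m-n)!).
m = 21, n = 6
Numerator: 21 * 20 * 19 * 18 * 17 * 16
Denominator: 6! = 720
C(21, 6) = 54264


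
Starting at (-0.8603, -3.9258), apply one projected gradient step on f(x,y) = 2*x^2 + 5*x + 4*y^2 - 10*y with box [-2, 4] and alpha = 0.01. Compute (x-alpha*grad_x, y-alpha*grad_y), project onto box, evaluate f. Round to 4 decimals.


Step 1: Compute gradient at (-0.8603, -3.9258).
grad_x = 2*2*-0.8603 + 5 = 1.5588
grad_y = 2*4*-3.9258 - 10 = -41.4064
Step 2: Gradient step.
x_raw = -0.8603 - 0.01*1.5588 = -0.8759
y_raw = -3.9258 - 0.01*-41.4064 = -3.5117
Step 3: Project onto [-2, 4].
x_proj = clip(-0.8759) = -0.8759
y_proj = clip(-3.5117) = -2.0
Step 4: Evaluate f.
f(-0.8759, -2.0) = 33.1549


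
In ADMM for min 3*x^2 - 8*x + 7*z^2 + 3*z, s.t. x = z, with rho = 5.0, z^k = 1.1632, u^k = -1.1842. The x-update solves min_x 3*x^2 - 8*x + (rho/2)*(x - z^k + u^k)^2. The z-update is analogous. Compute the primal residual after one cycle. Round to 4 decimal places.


ADMM iteration with rho = 5.0, z^k = 1.1632, u^k = -1.1842
Step 1: x-update.
Minimize 3*x^2 - 8*x + (5.0/2)*(x - 1.1632 - 1.1842)^2
FOC: (2*3 + 5.0)*x = 8 + 5.0*(1.1632 + 1.1842)
x^{k+1} = 1.7943
Step 2: z-update.
Minimize 7*z^2 + 3*z + (5.0/2)*(1.7943 - z - 1.1842)^2
FOC: (2*7 + 5.0)*z = -3 + 5.0*(1.7943 - 1.1842)
z^{k+1} = 0.0027
Step 3: u-update.
u^{k+1} = -1.1842 + 1.7943 - 0.0027 = 0.6074
Step 4: Primal residual = |1.7943 - 0.0027| = 1.7916


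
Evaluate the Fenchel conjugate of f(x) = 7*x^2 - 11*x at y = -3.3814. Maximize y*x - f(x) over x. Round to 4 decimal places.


f*(y) = sup_x {y*x - a*x^2 - b*x} = sup_x {(y-b)*x - a*x^2}
FOC: (y - b) - 2a*x = 0 => x* = (y - b)/(2a)
x* = (-3.3814 + 11)/(2*7) = 0.5442
f*(-3.3814) = (y-b)^2/(4a) = (-3.3814 + 11)^2/(4*7)
= 58.0431/28 = 2.073


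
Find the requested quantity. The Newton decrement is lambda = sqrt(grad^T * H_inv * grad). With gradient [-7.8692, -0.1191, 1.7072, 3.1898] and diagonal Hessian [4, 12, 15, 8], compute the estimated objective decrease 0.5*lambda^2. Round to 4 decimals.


Step 1: H is diagonal, so H^(-1) * g = [-1.9673, -0.0099, 0.1138, 0.3987].
Step 2: g^T H^(-1) g = sum_i g_i^2 / H_ii
  = (-7.8692)^2/4 + (-0.1191)^2/12 + (1.7072)^2/15 + (3.1898)^2/8
  = 15.4811 + 0.0012 + 0.1943 + 1.2719 = 16.9484
Step 3: Objective decrease = 0.5 * g^T H^(-1) g = 8.4742


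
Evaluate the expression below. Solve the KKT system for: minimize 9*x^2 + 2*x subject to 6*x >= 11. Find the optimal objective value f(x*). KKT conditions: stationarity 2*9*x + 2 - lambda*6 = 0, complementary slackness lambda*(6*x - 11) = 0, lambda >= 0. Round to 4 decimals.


Step 1: Try lambda = 0 (constraint inactive).
x_unc = -2/(2*9) = -0.1111
Check: 6*-0.1111 = -0.6666 < 11 -- violated!
Step 2: Constraint must be active: 6*x = 11
x* = 11/6 = 1.8333 (rounded; the exact value 11/6 is used below)
lambda = (2*9*(11/6) + 2)/6 = 5.8333
Step 3: Compute optimal value.
f(x*) = 9*(11/6)^2 + 2*(11/6) = 33.9167


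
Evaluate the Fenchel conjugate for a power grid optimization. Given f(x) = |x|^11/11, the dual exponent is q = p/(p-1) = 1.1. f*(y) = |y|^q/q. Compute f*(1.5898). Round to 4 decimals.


The conjugate exponent q satisfies 1/p + 1/q = 1.
p = 11, so q = 11/(11 - 1) = 1.1
|y|^q = 1.5898^1.1 = 1.6652
f*(1.5898) = 1.6652 / 1.1 = 1.5139


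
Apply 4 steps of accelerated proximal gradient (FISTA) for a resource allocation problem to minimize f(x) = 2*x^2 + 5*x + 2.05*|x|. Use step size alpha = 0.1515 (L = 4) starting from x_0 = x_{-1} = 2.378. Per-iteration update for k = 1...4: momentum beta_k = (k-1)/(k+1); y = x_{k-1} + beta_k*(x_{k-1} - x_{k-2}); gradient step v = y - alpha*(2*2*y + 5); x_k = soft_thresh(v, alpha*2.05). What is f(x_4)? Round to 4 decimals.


FISTA on f(x) = 2*x^2 + 5*x + 2.05*|x|
L = 4, alpha = 0.1515
Iteration 1: beta = 0.0, y = 2.378 + 0.0*(2.378 - 2.378) = 2.378
  grad(y) = 14.512, v = y - alpha*grad = 0.1794
  prox(v) = soft_thresh(0.1794, 0.3106) = 0.0
Iteration 2: beta = 0.3333, y = 0.0 + 0.3333*(0.0 - 2.378) = -0.7927
  grad(y) = 1.8293, v = y - alpha*grad = -1.0698
  prox(v) = soft_thresh(-1.0698, 0.3106) = -0.7592
Iteration 3: beta = 0.5, y = -0.7592 + 0.5*(-0.7592 - 0.0) = -1.1389
  grad(y) = 0.4446, v = y - alpha*grad = -1.2062
  prox(v) = soft_thresh(-1.2062, 0.3106) = -0.8956
Iteration 4: beta = 0.6, y = -0.8956 + 0.6*(-0.8956 + 0.7592) = -0.9775
  grad(y) = 1.0901, v = y - alpha*grad = -1.1426
  prox(v) = soft_thresh(-1.1426, 0.3106) = -0.832
f(x_4) = 2*(-0.832)^2 + 5*(-0.832) + 2.05*|-0.832| = -1.0699


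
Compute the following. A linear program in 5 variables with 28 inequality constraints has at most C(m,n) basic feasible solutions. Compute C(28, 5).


Each vertex corresponds to some choice of n active constraints out of m, so the number of vertices is at most C(m, n) = m! / (n!(m-n)!).
m = 28, n = 5
Numerator: 28 * 27 * 26 * 25 * 24
Denominator: 5! = 120
C(28, 5) = 98280


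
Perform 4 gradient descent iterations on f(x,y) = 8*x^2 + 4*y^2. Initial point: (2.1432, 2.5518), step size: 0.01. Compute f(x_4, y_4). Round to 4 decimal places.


Gradient descent on f(x,y) = 8*x^2 + 4*y^2.
Starting point: (2.1432, 2.5518), alpha = 0.01
Step 1: grad_x = 2*8*2.1432 = 34.2912, grad_y = 2*4*2.5518 = 20.4144
  x_1 = 2.1432 - 0.01*34.2912 = 1.8003
  y_1 = 2.5518 - 0.01*20.4144 = 2.3477
Step 2: grad_x = 2*8*1.8003 = 28.8046, grad_y = 2*4*2.3477 = 18.7812
  x_2 = 1.8003 - 0.01*28.8046 = 1.5122
  y_2 = 2.3477 - 0.01*18.7812 = 2.1598
Step 3: grad_x = 2*8*1.5122 = 24.1959, grad_y = 2*4*2.1598 = 17.2787
  x_3 = 1.5122 - 0.01*24.1959 = 1.2703
  y_3 = 2.1598 - 0.01*17.2787 = 1.9871
Step 4: grad_x = 2*8*1.2703 = 20.3245, grad_y = 2*4*1.9871 = 15.8964
  x_4 = 1.2703 - 0.01*20.3245 = 1.067
  y_4 = 1.9871 - 0.01*15.8964 = 1.8281
f(1.067, 1.8281) = 8*1.067^2 + 4*1.8281^2 = 22.4762


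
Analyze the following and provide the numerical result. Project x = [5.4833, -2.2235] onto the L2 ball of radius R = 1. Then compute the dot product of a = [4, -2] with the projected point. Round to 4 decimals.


Step 1: Compute ||x|| (intermediates to 6 decimals).
||x|| = sqrt(5.4833^2 + (-2.2235)^2) = 5.91697
Step 2: Project.
Since ||x|| > R, scale = R/||x|| = 1/5.91697 = 0.169005, proj(x) = scale * x
proj(x) = [0.926705, -0.375783]
Step 3: Dot product.
a^T * proj(x) = 4*0.926705 - 2*(-0.375783) = 4.4584


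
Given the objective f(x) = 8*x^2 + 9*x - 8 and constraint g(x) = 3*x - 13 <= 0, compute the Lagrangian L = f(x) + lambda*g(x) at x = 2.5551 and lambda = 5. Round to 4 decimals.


Step 1: Evaluate f(x).
f(2.5551) = 8*2.5551^2 + 9*2.5551 - 8 = 67.2242
Step 2: Evaluate g(x).
g(2.5551) = 3*2.5551 - 13 = -5.3347
Step 3: Compute Lagrangian.
L = 67.2242 + 5*-5.3347 = 40.5507


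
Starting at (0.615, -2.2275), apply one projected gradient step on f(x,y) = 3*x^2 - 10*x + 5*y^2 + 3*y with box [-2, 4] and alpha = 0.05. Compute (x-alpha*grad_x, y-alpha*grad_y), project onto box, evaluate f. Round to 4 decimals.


Step 1: Compute gradient at (0.615, -2.2275).
grad_x = 2*3*0.615 - 10 = -6.31
grad_y = 2*5*-2.2275 + 3 = -19.275
Step 2: Gradient step.
x_raw = 0.615 - 0.05*-6.31 = 0.9305
y_raw = -2.2275 - 0.05*-19.275 = -1.2638
Step 3: Project onto [-2, 4].
x_proj = clip(0.9305) = 0.9305
y_proj = clip(-1.2638) = -1.2638
Step 4: Evaluate f.
f(0.9305, -1.2638) = -2.5134


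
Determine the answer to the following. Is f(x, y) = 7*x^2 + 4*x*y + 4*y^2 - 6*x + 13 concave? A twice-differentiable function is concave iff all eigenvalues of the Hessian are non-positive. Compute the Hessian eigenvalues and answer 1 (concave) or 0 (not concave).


The Hessian of f(x,y) = 7*x^2 + 4*x*y + 4*y^2 - 6*x + 13 is:
H = [[14, 4], [4, 8]]
Trace = 14 + 8 = 22
Determinant = 14*8 - (4)^2 = 96
Discriminant = (22)^2 - 4*96 = 100.0
Eigenvalues: lambda_1 = 6.0, lambda_2 = 16.0
The function is not concave.

0


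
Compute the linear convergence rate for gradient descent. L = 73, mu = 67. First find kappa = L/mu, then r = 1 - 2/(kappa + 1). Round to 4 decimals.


Step 1: Compute the condition number.
kappa = L/mu = 73/67 = 1.0896
Step 2: Compute the convergence rate.
r = 1 - 2/(kappa + 1) = 1 - 2*mu/(L + mu) = (L - mu)/(L + mu) = 6/140 = 0.0429


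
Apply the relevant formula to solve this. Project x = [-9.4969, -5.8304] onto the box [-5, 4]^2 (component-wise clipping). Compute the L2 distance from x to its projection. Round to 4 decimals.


Project each component onto [-5, 4].
clip(-9.4969) = -5.0, clip(-5.8304) = -5.0
Projection = [-5.0, -5.0]
Squared diffs: [20.2221, 0.6896]
Distance = sqrt(20.9117) = 4.5729


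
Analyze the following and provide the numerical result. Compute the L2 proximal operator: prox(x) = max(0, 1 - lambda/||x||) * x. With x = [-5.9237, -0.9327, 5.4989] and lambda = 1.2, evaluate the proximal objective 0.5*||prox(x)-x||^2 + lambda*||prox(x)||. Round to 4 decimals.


Step 1: Compute ||x||.
||x|| = 8.1362
Step 2: Compute scaling factor.
scale = max(0, 1 - 1.2/8.1362) = 0.8525
Step 3: prox(x) = [-5.05, -0.7951, 4.6879]
||prox(x)|| = 6.9362
Step 4: Proximal objective.
0.5*||prox-x||^2 = 0.72
lambda*||prox|| = 8.3234
Total = 9.0435


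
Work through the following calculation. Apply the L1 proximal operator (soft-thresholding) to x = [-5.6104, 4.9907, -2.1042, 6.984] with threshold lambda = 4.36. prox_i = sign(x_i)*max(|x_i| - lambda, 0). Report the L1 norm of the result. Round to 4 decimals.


Soft-thresholding with lambda = 4.36:
prox(-5.6104) = sign(-5.6104)*max(|-5.6104| - 4.36, 0) = -1.2504
prox(4.9907) = sign(4.9907)*max(|4.9907| - 4.36, 0) = 0.6307
prox(-2.1042) = sign(-2.1042)*max(|-2.1042| - 4.36, 0) = 0.0
prox(6.984) = sign(6.984)*max(|6.984| - 4.36, 0) = 2.624
prox(x) = [-1.2504, 0.6307, 0.0, 2.624]
||prox(x)||_1 = 1.2504 + 0.6307 + 0.0 + 2.624 = 4.5051


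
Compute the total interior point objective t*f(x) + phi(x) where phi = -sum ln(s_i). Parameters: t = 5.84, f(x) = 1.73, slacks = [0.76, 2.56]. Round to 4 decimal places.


Step 1: Compute log-barrier.
ln values: [-0.2744, 0.94]
phi = -(-0.2744 + 0.94) = -0.6656
Step 2: Compute augmented objective.
t*f(x) = 5.84*1.73 = 10.1032
Total = 10.1032 - 0.6656 = 9.4376


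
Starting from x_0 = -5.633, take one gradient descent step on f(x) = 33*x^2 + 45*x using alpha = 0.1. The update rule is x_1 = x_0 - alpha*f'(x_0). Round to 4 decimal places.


We compute the gradient at x_0 and apply the update.
f'(x) = 66*x + 45
f'(-5.633) = 66*-5.633 + 45 = -326.778
x_1 = -5.633 - 0.1*-326.778 = 27.0448


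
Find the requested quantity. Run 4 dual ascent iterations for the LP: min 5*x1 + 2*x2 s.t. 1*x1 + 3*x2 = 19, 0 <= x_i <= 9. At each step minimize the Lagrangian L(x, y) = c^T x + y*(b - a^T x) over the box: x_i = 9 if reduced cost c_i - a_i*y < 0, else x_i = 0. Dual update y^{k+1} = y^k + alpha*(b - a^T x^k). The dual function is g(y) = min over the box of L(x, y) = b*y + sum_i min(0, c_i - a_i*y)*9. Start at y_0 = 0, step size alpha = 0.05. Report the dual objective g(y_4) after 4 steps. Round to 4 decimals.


Dual ascent for LP: min 5*x1 + 2*x2, 1*x1 + 3*x2 = 19, 0 <= x_i <= 9
Step 1: y^k = 0.0, reduced costs: (5.0, 2.0)
  x^k = (0.0, 0.0), subgradient = b - a^T x = 19.0
  y^{k+1} = 0.0 + 0.05*19.0 = 0.95
Step 2: y^k = 0.95, reduced costs: (4.05, -0.85)
  x^k = (0.0, 9.0), subgradient = b - a^T x = -8.0
  y^{k+1} = 0.95 + 0.05*-8.0 = 0.55
Step 3: y^k = 0.55, reduced costs: (4.45, 0.35)
  x^k = (0.0, 0.0), subgradient = b - a^T x = 19.0
  y^{k+1} = 0.55 + 0.05*19.0 = 1.5
Step 4: y^k = 1.5, reduced costs: (3.5, -2.5)
  x^k = (0.0, 9.0), subgradient = b - a^T x = -8.0
  y^{k+1} = 1.5 + 0.05*-8.0 = 1.1
Dual objective at y_4 = 1.1: reduced costs (3.9, -1.3), box minimizer x = (0.0, 9.0)
g(y_4) = b*y + (c1 - a1*y)*x1 + (c2 - a2*y)*x2 = 19*1.1 + 3.9*0.0 + (-1.3)*9.0 = 20.9 + 0.0 - 11.7 = 9.2
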